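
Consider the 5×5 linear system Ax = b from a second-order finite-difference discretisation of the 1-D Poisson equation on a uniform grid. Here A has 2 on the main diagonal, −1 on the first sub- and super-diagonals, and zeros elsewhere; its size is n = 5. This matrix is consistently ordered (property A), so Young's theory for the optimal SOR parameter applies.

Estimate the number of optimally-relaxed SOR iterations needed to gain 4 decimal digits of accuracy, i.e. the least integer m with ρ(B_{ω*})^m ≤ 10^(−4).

m = 9

spectrum of D⁻¹(L+U) = {cos(kπ/6) : 1≤k≤5}; ρ_J = cos(π/6) = 0.8660254.
root = sin(π/6) = 0.5000000  (since 1−cos² = sin²).
ω* = 2/(1+0.5000000) = 1.3333333
[ρ_SOR] ω* − 1 = 0.3333333.
4·ln10 = 9.21034; −ln(0.3333333) = 1.09861; m = ⌈9.21034/1.09861⌉ = ⌈8.384⌉ = 9.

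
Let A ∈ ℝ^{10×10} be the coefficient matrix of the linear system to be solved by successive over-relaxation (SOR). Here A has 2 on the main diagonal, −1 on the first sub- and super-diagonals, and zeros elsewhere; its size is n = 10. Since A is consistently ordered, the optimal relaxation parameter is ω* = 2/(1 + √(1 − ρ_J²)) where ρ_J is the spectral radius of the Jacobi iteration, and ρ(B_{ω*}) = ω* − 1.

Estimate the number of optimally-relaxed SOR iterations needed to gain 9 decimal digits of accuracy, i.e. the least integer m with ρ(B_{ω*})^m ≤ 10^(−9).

[ρ_J] n=10: ρ(B_J) = cos(π/(n+1)) = cos(π/11) = 0.9594930.
√(1 − cos²(π/11)) = sin(π/11) ≈ 0.2817326.
ω* = 2/(1+0.2817326) = 1.5603879
and ρ(B_{ω*}) = 1.5603879 − 1 = 0.5603879.
9·ln10 = 20.7233; −ln(0.5603879) = 0.579126; m = ⌈20.7233/0.579126⌉ = ⌈35.784⌉ = 36.

m = 36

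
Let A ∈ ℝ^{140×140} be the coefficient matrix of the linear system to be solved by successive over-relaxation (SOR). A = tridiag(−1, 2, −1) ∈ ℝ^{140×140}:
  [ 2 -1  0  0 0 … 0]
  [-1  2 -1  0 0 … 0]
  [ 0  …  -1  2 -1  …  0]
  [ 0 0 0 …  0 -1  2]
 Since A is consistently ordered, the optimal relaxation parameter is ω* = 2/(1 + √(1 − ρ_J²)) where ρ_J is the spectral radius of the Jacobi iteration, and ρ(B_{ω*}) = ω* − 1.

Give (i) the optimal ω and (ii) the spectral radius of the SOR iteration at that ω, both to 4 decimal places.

ρ_J = max_k |cos(kπ/141)| = cos(π/141) = 0.9998
root = sin(π/141) = 0.02228  (since 1−cos² = sin²).
Then 2/(1+√(1−ρ_J²)) = 2/(1+0.02228); ω* = 2/1.02228 = 1.9564.
and ρ(B_{ω*}) = 1.9564 − 1 = 0.9564.

ω* = 1.9564, ρ_SOR = 0.9564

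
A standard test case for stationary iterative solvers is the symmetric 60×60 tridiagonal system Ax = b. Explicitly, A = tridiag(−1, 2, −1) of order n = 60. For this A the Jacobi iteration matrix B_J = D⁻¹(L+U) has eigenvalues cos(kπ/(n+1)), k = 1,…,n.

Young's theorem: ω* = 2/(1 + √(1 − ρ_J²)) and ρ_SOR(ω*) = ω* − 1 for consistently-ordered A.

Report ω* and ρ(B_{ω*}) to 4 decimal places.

[ρ_J] n=60: ρ(B_J) = cos(π/(n+1)) = cos(π/61) = 0.9987.
1 − cos²(π/61) = sin²(π/61) ⇒ √(1−ρ_J²) = sin(π/61) = 0.05148.
So ω* = 2/1.05148 = 1.9021 (Young).
[ρ_SOR] ω* − 1 = 0.9021.

ω* = 1.9021, ρ_SOR = 0.9021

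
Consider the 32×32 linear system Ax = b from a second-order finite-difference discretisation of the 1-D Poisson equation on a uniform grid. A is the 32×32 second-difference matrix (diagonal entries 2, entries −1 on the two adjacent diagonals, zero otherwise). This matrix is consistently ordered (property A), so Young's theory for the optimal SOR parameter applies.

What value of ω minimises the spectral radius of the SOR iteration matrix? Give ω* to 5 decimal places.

ω* = 1.82639

½·tridiag(1,0,1) at n=32: λ_k = cos(kπ/33); max |λ| at k=1 ⇒ ρ_J = cos(π/33) ≈ 0.99547.
√(1−ρ_J²) simplifies to sin(π/33) = 0.095056.
ω* = 2/(1 + 0.095056) = 2/1.095056 = 1.82639.
ρ(B_{ω*}) = ω*−1 = 0.82639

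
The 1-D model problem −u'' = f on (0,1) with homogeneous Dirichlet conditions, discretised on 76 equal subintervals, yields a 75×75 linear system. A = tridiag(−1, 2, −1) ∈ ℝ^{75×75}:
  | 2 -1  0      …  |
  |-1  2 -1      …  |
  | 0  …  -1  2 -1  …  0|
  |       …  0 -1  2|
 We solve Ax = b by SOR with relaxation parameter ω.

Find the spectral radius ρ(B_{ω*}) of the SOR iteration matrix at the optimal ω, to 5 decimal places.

[ρ_J] n=75: ρ(B_J) = cos(π/(n+1)) = cos(π/76) = 0.99915.
1 − cos²(π/76) = sin²(π/76) ⇒ √(1−ρ_J²) = sin(π/76) = 0.041325.
So ω* = 2/1.041325 = 1.92063 (Young).
and ρ(B_{ω*}) = 1.92063 − 1 = 0.92063.

ρ_SOR = 0.92063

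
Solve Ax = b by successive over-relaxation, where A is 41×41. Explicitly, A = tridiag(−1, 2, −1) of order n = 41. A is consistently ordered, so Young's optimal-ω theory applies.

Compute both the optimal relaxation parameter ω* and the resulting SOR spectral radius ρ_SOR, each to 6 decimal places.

½·tridiag(1,0,1) at n=41: λ_k = cos(kπ/42); max |λ| at k=1 ⇒ ρ_J = cos(π/42) ≈ 0.997204.
1 − cos²(π/42) = sin²(π/42) ⇒ √(1−ρ_J²) = sin(π/42) = 0.0747301.
So ω* = 2/1.0747301 = 1.860932 (Young).
ρ_SOR = ω* − 1 = 1.860932 − 1 = 0.860932.

ω* = 1.860932, ρ_SOR = 0.860932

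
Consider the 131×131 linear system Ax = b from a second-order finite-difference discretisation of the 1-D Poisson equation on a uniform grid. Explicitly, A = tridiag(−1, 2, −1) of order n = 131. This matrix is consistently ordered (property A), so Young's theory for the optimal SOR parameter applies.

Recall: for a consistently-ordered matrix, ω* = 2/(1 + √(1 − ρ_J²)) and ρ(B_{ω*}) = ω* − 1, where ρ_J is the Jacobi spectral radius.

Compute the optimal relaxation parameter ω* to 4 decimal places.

spectrum of D⁻¹(L+U) = {cos(kπ/132) : 1≤k≤131}; ρ_J = cos(π/132) = 0.9997.
√(1−ρ_J²) = |sin(π/132)| = 0.02380
Young: ω* = 2/(1+√(1−ρ_J²)) = 2/(1+0.02380) = 2/1.02380 = 1.9535.
and ρ(B_{ω*}) = 1.9535 − 1 = 0.9535.

ω* = 1.9535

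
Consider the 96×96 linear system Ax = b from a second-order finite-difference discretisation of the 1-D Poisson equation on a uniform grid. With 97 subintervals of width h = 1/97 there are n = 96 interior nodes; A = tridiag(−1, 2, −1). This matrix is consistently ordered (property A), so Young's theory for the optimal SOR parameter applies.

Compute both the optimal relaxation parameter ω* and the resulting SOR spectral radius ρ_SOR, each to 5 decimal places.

ω* = 1.93727, ρ_SOR = 0.93727

[ρ_J] n=96: ρ(B_J) = cos(π/(n+1)) = cos(π/97) = 0.99948.
√(1 − cos²(π/97)) = sin(π/97) ≈ 0.032382.
ω* = 2 / (1 + 0.032382) = 2 / 1.032382 ≈ 1.93727.
ρ_SOR = ω* − 1 ≈ 0.93727.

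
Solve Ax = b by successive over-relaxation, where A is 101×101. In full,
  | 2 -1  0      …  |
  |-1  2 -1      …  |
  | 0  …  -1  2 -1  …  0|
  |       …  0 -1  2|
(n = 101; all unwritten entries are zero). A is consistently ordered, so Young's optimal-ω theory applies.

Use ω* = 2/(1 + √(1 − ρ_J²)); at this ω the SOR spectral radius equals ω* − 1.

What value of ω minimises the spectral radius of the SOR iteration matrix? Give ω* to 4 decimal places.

ρ_J = max_k |cos(kπ/102)| = cos(π/102) = 0.9995
√(1 − cos²(π/102)) = sin(π/102) ≈ 0.03080.
ω* = 2/(1 + 0.03080) = 2/1.03080 = 1.9402.
ρ(B_{ω*}) = ω*−1 = 0.9402

ω* = 1.9402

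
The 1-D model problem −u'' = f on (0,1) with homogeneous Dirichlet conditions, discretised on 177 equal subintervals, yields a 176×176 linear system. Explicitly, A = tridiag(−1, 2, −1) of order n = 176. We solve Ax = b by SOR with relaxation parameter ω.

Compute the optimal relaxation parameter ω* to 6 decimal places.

ω* = 1.965123

spectrum of D⁻¹(L+U) = {cos(kπ/177) : 1≤k≤176}; ρ_J = cos(π/177) = 0.999842.
1 − cos²(π/177) = sin²(π/177) ⇒ √(1−ρ_J²) = sin(π/177) = 0.0177482.
Then 2/(1+√(1−ρ_J²)) = 2/(1+0.0177482); ω* = 2/1.0177482 = 1.965123.
ρ_SOR = ω* − 1 = 1.965123 − 1 = 0.965123.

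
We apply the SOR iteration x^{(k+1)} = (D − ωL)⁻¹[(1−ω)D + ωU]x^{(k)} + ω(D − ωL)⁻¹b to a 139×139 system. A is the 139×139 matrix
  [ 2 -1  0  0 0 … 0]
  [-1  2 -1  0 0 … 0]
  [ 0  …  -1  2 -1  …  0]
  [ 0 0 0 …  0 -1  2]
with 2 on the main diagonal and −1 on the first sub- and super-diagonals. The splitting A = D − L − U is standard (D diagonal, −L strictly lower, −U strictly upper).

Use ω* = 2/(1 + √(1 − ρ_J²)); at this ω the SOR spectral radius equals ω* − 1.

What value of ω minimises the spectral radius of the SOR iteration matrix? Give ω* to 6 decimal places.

ω* = 1.956109

With n=139, ρ(Jacobi) = cos(π/140) = 0.999748.
√(1 − cos²(π/140)) = sin(π/140) ≈ 0.0224381.
Young: ω* = 2/(1+√(1−ρ_J²)) = 2/(1+0.0224381) = 2/1.0224381 = 1.956109.
At ω = 1.956109 every |λ(B_ω)| = ω−1, so ρ_SOR = 0.956109.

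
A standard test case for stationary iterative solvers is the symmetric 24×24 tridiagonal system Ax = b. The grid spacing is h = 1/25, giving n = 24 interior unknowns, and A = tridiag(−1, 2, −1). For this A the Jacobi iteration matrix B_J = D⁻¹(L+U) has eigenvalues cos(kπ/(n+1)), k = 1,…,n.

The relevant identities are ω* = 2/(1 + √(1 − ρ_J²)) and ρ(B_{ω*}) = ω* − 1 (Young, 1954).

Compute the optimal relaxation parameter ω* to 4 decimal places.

[ρ_J] n=24: ρ(B_J) = cos(π/(n+1)) = cos(π/25) = 0.9921.
√(1−ρ_J²) simplifies to sin(π/25) = 0.12533.
Then 2/(1+√(1−ρ_J²)) = 2/(1+0.12533); ω* = 2/1.12533 = 1.7773.
ρ_SOR = ω* − 1 = 1.7773 − 1 = 0.7773.

ω* = 1.7773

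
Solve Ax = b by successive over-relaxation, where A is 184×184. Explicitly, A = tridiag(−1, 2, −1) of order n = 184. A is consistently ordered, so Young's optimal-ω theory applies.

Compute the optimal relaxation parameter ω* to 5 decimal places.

ω* = 1.96661

n=184: λ(B_J) = 1 − λ(A)/2 = cos(kπ/185); k=1 gives ρ_J = 0.99986.
√(1 − cos²(π/185)) = sin(π/185) ≈ 0.016981.
Young: ω* = 2/(1+√(1−ρ_J²)) = 2/(1+0.016981) = 2/1.016981 = 1.96661.
[ρ_SOR] ω* − 1 = 0.96661.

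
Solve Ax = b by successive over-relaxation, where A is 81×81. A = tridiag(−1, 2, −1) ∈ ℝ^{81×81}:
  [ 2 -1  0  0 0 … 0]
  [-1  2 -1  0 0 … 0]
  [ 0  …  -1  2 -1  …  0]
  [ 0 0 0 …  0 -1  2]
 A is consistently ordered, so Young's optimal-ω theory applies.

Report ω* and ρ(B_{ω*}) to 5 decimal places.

ω* = 1.92622, ρ_SOR = 0.92622

B_J for the 81×81 system has eigenvalues cos(kπ/82); ρ_J = cos(π/82) = 0.99927.
1 − cos²(π/82) = sin²(π/82) ⇒ √(1−ρ_J²) = sin(π/82) = 0.038303.
So ω* = 2/1.038303 = 1.92622 (Young).
and ρ(B_{ω*}) = 1.92622 − 1 = 0.92622.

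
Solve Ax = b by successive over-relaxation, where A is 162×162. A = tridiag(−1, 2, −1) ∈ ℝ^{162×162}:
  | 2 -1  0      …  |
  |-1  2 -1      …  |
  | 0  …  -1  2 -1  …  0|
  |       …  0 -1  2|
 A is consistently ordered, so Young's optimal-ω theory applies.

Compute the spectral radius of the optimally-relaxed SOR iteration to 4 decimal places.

ρ_SOR = 0.9622

spectrum of D⁻¹(L+U) = {cos(kπ/163) : 1≤k≤162}; ρ_J = cos(π/163) = 0.9998.
√(1−ρ_J²) simplifies to sin(π/163) = 0.01927.
ω* = 2 / (1 + 0.01927) = 2 / 1.01927 ≈ 1.9622.
ρ_SOR = ω* − 1 = 1.9622 − 1 = 0.9622.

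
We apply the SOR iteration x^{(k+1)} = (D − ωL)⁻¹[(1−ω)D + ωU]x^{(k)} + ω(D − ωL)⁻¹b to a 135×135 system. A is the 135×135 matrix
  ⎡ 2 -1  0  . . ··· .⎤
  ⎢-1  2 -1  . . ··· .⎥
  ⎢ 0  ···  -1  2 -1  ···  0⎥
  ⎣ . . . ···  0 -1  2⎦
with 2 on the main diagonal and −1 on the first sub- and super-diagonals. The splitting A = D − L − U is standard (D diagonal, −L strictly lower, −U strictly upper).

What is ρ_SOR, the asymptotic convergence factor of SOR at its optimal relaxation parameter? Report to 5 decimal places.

ρ_SOR = 0.95485

½·tridiag(1,0,1) at n=135: λ_k = cos(kπ/136); max |λ| at k=1 ⇒ ρ_J = cos(π/136) ≈ 0.99973.
√(1−ρ_J²) = |sin(π/136)| = 0.023098
ω* = 2/(1+0.023098) = 1.95485
Hence ρ(B_{ω*}) = 1.95485 − 1 = 0.95485.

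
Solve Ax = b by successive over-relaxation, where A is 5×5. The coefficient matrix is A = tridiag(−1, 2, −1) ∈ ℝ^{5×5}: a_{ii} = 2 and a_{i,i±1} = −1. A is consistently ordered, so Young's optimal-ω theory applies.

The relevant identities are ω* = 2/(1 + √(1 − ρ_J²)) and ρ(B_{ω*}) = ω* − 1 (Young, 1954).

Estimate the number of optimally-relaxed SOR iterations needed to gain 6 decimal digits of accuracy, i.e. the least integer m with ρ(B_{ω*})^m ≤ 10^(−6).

With n=5, ρ(Jacobi) = cos(π/6) = 0.8660254.
1 − cos²(π/6) = sin²(π/6) ⇒ √(1−ρ_J²) = sin(π/6) = 0.5000000.
ω* = 2/(1+0.5000000) = 1.3333333
ρ(B_{ω*}) = ω*−1 = 0.3333333
6·ln10 = 13.8155; −ln(0.3333333) = 1.09861; m = ⌈13.8155/1.09861⌉ = ⌈12.575⌉ = 13.

m = 13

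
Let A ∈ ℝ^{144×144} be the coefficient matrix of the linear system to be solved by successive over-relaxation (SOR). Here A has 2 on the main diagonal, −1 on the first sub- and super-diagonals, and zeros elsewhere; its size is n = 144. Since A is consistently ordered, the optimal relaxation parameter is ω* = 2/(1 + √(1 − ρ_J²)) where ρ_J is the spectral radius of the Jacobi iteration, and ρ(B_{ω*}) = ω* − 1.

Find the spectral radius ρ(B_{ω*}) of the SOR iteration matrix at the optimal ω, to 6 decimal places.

ρ_SOR = 0.957590

spectrum of D⁻¹(L+U) = {cos(kπ/145) : 1≤k≤144}; ρ_J = cos(π/145) = 0.999765.
root = sin(π/145) = 0.0216645  (since 1−cos² = sin²).
Then 2/(1+√(1−ρ_J²)) = 2/(1+0.0216645); ω* = 2/1.0216645 = 1.957590.
ρ(B_{ω*}) = ω*−1 = 0.957590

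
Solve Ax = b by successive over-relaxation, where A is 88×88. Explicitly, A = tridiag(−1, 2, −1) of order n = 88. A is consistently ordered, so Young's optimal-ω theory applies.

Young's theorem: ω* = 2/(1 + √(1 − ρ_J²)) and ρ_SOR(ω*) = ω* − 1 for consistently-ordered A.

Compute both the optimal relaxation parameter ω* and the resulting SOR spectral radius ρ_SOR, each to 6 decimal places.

ω* = 1.931823, ρ_SOR = 0.931823

B_J for the 88×88 system has eigenvalues cos(kπ/89); ρ_J = cos(π/89) = 0.999377.
√(1 − cos²(π/89)) = sin(π/89) ≈ 0.0352915.
ω* = 2/(1 + 0.0352915) = 2/1.0352915 = 1.931823.
ρ(B_{ω*}) = ω*−1 = 0.931823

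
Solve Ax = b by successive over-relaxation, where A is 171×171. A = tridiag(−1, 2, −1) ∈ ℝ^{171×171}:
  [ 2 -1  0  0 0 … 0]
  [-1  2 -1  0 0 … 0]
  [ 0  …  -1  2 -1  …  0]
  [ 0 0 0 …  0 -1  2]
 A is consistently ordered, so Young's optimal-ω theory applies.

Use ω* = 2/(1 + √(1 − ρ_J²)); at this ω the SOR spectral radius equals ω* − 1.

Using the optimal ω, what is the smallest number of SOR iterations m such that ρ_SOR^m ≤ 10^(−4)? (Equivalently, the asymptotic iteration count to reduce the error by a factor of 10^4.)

m = 253

ρ_J = max_k |cos(kπ/172)| = cos(π/172) = 0.9998332
√(1−ρ_J²) simplifies to sin(π/172) = 0.0182641.
[ω*] 2 ÷ (1 + 0.0182641) = 2 ÷ 1.0182641 = 1.9641270.
and ρ(B_{ω*}) = 1.9641270 − 1 = 0.9641270.
Need (0.9641270)^m ≤ 10^(−4): m ≥ 4·ln10/|ln 0.9641270| = 9.21034/0.0365323 = 252.115 ⇒ m = 253.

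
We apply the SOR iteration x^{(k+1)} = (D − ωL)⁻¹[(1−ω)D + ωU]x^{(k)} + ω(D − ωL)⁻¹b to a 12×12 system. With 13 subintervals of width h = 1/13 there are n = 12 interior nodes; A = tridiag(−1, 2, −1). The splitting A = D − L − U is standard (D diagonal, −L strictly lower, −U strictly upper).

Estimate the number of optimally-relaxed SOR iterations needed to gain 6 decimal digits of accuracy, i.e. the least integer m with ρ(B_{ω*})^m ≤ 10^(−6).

m = 29

n=12: λ(B_J) = 1 − λ(A)/2 = cos(kπ/13); k=1 gives ρ_J = 0.9709418.
√(1−ρ_J²) = |sin(π/13)| = 0.2393157
ω* = 2 / (1 + 0.2393157) = 2 / 1.2393157 ≈ 1.6137938.
At ω = 1.6137938 every |λ(B_ω)| = ω−1, so ρ_SOR = 0.6137938.
(0.6137938)^m ≤ 10^{−6}  ⇒  m·ln(0.6137938) ≤ −6·ln10  ⇒  m ≥ 28.305  ⇒  m = 29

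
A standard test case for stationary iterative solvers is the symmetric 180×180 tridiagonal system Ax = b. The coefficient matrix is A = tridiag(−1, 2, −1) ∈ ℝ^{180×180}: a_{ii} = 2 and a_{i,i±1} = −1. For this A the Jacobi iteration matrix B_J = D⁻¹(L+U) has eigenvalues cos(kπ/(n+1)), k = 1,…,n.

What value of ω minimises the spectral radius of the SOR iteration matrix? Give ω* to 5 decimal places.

[ρ_J] n=180: ρ(B_J) = cos(π/(n+1)) = cos(π/181) = 0.99985.
√(1 − cos²(π/181)) = sin(π/181) ≈ 0.017356.
ω* = 2/(1+0.017356) = 1.96588
and ρ(B_{ω*}) = 1.96588 − 1 = 0.96588.

ω* = 1.96588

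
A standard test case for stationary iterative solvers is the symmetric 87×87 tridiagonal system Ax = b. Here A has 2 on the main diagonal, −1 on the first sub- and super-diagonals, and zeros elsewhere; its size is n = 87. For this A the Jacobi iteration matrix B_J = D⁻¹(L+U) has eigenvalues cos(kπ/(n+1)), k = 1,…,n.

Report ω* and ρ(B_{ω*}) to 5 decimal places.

ω* = 1.93108, ρ_SOR = 0.93108

n=87: λ(B_J) = 1 − λ(A)/2 = cos(kπ/88); k=1 gives ρ_J = 0.99936.
1 − cos²(π/88) = sin²(π/88) ⇒ √(1−ρ_J²) = sin(π/88) = 0.035692.
ω* = 2/(1+0.035692) = 1.93108
Hence ρ(B_{ω*}) = 1.93108 − 1 = 0.93108.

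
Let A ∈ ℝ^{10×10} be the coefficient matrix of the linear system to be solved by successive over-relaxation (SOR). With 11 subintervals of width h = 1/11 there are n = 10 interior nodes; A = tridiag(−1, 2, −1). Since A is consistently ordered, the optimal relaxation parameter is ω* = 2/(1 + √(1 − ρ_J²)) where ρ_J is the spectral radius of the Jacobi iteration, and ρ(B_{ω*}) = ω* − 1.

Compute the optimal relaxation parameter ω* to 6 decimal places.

ω* = 1.560388

spectrum of D⁻¹(L+U) = {cos(kπ/11) : 1≤k≤10}; ρ_J = cos(π/11) = 0.959493.
root = sin(π/11) = 0.2817326  (since 1−cos² = sin²).
[ω*] 2 ÷ (1 + 0.2817326) = 2 ÷ 1.2817326 = 1.560388.
At ω = 1.560388 every |λ(B_ω)| = ω−1, so ρ_SOR = 0.560388.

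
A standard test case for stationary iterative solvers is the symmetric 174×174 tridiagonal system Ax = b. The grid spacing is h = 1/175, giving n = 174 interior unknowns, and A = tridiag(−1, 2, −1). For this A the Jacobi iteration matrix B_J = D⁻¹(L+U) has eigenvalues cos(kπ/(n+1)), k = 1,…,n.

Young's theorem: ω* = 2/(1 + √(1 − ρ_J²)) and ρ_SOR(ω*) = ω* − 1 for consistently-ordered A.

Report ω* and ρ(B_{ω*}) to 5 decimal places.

ω* = 1.96473, ρ_SOR = 0.96473

½·tridiag(1,0,1) at n=174: λ_k = cos(kπ/175); max |λ| at k=1 ⇒ ρ_J = cos(π/175) ≈ 0.99984.
1 − cos²(π/175) = sin²(π/175) ⇒ √(1−ρ_J²) = sin(π/175) = 0.017951.
So ω* = 2/1.017951 = 1.96473 (Young).
Hence ρ(B_{ω*}) = 1.96473 − 1 = 0.96473.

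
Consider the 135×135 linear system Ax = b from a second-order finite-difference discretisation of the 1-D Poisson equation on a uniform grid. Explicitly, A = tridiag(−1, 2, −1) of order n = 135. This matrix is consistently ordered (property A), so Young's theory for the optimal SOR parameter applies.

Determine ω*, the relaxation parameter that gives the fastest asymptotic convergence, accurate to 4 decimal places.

ω* = 1.9548

n=135: λ(B_J) = 1 − λ(A)/2 = cos(kπ/136); k=1 gives ρ_J = 0.9997.
root = sin(π/136) = 0.02310  (since 1−cos² = sin²).
[ω*] 2 ÷ (1 + 0.02310) = 2 ÷ 1.02310 = 1.9548.
ρ_SOR = ω* − 1 ≈ 0.9548.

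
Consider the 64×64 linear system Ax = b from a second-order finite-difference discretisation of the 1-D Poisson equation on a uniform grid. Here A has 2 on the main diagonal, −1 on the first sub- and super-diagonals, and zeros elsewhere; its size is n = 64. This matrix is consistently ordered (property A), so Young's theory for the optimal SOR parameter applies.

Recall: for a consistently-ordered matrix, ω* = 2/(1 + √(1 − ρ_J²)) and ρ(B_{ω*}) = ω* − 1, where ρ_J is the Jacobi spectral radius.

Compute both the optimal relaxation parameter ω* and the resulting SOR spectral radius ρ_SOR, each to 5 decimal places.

With n=64, ρ(Jacobi) = cos(π/65) = 0.99883.
√(1−ρ_J²) simplifies to sin(π/65) = 0.048313.
Then 2/(1+√(1−ρ_J²)) = 2/(1+0.048313); ω* = 2/1.048313 = 1.90783.
ρ_SOR = ω* − 1 = 1.90783 − 1 = 0.90783.

ω* = 1.90783, ρ_SOR = 0.90783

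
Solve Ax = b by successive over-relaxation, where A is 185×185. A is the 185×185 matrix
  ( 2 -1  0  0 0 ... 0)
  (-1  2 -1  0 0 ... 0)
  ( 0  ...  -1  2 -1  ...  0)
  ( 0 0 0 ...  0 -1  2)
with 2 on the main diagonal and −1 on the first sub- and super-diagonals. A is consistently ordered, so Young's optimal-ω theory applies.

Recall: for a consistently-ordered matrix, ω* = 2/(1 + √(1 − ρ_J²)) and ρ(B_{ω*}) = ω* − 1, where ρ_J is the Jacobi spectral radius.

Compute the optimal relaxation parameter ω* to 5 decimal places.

With n=185, ρ(Jacobi) = cos(π/186) = 0.99986.
√(1 − cos²(π/186)) = sin(π/186) ≈ 0.016889.
Young: ω* = 2/(1+√(1−ρ_J²)) = 2/(1+0.016889) = 2/1.016889 = 1.96678.
[ρ_SOR] ω* − 1 = 0.96678.

ω* = 1.96678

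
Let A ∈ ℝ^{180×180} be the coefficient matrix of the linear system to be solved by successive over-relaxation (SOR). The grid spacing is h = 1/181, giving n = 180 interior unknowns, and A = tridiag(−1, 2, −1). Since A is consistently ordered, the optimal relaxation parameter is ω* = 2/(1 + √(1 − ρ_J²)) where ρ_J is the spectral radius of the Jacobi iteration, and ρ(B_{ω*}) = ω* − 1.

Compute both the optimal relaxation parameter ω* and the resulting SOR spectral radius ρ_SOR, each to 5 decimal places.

ω* = 1.96588, ρ_SOR = 0.96588

spectrum of D⁻¹(L+U) = {cos(kπ/181) : 1≤k≤180}; ρ_J = cos(π/181) = 0.99985.
√(1−ρ_J²) simplifies to sin(π/181) = 0.017356.
ω* = 2/(1+0.017356) = 1.96588
Hence ρ(B_{ω*}) = 1.96588 − 1 = 0.96588.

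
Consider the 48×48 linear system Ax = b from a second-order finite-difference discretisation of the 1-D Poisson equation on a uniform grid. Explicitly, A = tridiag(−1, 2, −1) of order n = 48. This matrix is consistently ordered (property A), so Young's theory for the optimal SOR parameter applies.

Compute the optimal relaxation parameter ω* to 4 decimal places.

[ρ_J] n=48: ρ(B_J) = cos(π/(n+1)) = cos(π/49) = 0.9979.
√(1 − cos²(π/49)) = sin(π/49) ≈ 0.06407.
Young: ω* = 2/(1+√(1−ρ_J²)) = 2/(1+0.06407) = 2/1.06407 = 1.8796.
[ρ_SOR] ω* − 1 = 0.8796.

ω* = 1.8796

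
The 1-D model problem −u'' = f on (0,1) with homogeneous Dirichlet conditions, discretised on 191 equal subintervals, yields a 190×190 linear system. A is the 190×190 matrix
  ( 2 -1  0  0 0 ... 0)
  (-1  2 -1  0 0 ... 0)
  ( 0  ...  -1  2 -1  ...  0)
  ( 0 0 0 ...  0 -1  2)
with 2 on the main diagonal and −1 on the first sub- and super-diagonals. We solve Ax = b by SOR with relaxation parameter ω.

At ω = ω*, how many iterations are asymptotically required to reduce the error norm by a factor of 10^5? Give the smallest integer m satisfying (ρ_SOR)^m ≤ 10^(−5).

With n=190, ρ(Jacobi) = cos(π/191) = 0.9998647.
√(1 − cos²(π/191)) = sin(π/191) ≈ 0.0164474.
[ω*] 2 ÷ (1 + 0.0164474) = 2 ÷ 1.0164474 = 1.9676375.
ρ_SOR = ω* − 1 = 1.9676375 − 1 = 0.9676375.
(0.9676375)^m ≤ 10^{−5}  ⇒  m·ln(0.9676375) ≤ −5·ln10  ⇒  m ≥ 349.961  ⇒  m = 350

m = 350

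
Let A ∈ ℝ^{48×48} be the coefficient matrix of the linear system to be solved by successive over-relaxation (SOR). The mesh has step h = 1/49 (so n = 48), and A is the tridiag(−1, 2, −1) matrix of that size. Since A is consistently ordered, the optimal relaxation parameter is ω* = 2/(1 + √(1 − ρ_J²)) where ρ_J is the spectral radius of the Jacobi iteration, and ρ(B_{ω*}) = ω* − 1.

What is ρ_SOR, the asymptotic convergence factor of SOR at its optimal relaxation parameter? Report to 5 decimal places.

ρ_SOR = 0.87958

ρ_J = max_k |cos(kπ/49)| = cos(π/49) = 0.99795
√(1−ρ_J²) simplifies to sin(π/49) = 0.064070.
Young: ω* = 2/(1+√(1−ρ_J²)) = 2/(1+0.064070) = 2/1.064070 = 1.87958.
and ρ(B_{ω*}) = 1.87958 − 1 = 0.87958.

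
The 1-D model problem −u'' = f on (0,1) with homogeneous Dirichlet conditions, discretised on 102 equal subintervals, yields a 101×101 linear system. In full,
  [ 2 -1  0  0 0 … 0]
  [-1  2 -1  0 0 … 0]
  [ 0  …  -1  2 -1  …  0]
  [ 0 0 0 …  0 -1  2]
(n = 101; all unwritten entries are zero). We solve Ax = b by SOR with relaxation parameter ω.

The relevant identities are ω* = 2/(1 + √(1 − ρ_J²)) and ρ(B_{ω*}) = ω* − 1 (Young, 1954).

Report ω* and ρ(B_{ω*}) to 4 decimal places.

½·tridiag(1,0,1) at n=101: λ_k = cos(kπ/102); max |λ| at k=1 ⇒ ρ_J = cos(π/102) ≈ 0.9995.
√(1 − cos²(π/102)) = sin(π/102) ≈ 0.03080.
ω* = 2 / (1 + 0.03080) = 2 / 1.03080 ≈ 1.9402.
Hence ρ(B_{ω*}) = 1.9402 − 1 = 0.9402.

ω* = 1.9402, ρ_SOR = 0.9402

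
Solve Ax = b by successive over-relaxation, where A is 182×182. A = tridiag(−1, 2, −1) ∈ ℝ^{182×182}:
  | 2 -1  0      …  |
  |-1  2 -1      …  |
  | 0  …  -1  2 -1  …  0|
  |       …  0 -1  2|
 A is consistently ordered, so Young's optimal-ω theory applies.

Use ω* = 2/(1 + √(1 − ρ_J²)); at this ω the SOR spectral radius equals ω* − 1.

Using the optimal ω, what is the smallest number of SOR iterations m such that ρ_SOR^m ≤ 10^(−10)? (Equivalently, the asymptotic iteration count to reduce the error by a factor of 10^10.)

ρ_J = max_k |cos(kπ/183)| = cos(π/183) = 0.9998526
√(1 − cos²(π/183)) = sin(π/183) ≈ 0.0171663.
ω* = 2/(1 + 0.0171663) = 2/1.0171663 = 1.9662468.
Hence ρ(B_{ω*}) = 1.9662468 − 1 = 0.9662468.
Need (0.9662468)^m ≤ 10^(−10): m ≥ 10·ln10/|ln 0.9662468| = 23.0259/0.034336 = 670.605 ⇒ m = 671.

m = 671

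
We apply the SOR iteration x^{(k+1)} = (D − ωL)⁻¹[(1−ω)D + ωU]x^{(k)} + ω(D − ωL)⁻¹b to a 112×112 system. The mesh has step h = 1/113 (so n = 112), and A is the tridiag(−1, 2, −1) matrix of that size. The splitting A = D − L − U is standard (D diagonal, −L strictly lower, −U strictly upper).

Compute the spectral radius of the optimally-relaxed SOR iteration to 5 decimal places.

With n=112, ρ(Jacobi) = cos(π/113) = 0.99961.
√(1−ρ_J²) = |sin(π/113)| = 0.027798
ω* = 2/(1 + 0.027798) = 2/1.027798 = 1.94591.
ρ(B_{ω*}) = ω*−1 = 0.94591

ρ_SOR = 0.94591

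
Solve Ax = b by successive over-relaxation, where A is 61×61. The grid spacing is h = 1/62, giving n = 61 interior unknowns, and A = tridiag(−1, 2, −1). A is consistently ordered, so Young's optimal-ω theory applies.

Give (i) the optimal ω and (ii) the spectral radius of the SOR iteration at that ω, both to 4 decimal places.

[ρ_J] n=61: ρ(B_J) = cos(π/(n+1)) = cos(π/62) = 0.9987.
√(1 − cos²(π/62)) = sin(π/62) ≈ 0.05065.
Young: ω* = 2/(1+√(1−ρ_J²)) = 2/(1+0.05065) = 2/1.05065 = 1.9036.
[ρ_SOR] ω* − 1 = 0.9036.

ω* = 1.9036, ρ_SOR = 0.9036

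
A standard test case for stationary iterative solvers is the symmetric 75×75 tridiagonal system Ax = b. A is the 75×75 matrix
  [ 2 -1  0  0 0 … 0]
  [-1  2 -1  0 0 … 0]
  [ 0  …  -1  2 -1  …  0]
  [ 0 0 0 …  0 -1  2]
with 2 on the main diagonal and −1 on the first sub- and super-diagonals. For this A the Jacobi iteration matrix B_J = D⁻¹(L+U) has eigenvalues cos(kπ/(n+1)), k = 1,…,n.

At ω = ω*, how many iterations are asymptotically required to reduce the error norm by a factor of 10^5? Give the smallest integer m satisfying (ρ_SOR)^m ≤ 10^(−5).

m = 140

ρ_J = max_k |cos(kπ/76)| = cos(π/76) = 0.9991458
root = sin(π/76) = 0.0413250  (since 1−cos² = sin²).
Then 2/(1+√(1−ρ_J²)) = 2/(1+0.0413250); ω* = 2/1.0413250 = 1.9206300.
Hence ρ(B_{ω*}) = 1.9206300 − 1 = 0.9206300.
For 5 digits: m = 5·ln10 / (−ln 0.9206300) = 11.5129/0.0826971 = 139.218; round up → m = 140.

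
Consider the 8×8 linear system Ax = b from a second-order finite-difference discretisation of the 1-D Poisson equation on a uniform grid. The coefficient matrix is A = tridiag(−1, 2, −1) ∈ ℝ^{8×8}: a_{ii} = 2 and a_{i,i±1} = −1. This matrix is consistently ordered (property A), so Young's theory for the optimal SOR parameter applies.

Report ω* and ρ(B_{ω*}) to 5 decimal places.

ω* = 1.49029, ρ_SOR = 0.49029

[ρ_J] n=8: ρ(B_J) = cos(π/(n+1)) = cos(π/9) = 0.93969.
root = sin(π/9) = 0.342020  (since 1−cos² = sin²).
So ω* = 2/1.342020 = 1.49029 (Young).
ρ_SOR = ω* − 1 ≈ 0.49029.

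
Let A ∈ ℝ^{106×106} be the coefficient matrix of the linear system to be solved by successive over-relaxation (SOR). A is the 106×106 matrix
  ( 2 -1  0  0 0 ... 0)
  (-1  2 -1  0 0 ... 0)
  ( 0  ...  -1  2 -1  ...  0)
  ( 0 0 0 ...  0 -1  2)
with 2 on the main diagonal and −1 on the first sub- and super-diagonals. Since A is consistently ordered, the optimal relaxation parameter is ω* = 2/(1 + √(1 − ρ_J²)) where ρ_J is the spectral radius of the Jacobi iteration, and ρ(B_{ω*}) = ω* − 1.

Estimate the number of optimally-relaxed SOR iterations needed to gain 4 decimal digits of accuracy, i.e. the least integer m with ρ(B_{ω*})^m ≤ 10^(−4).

m = 157

½·tridiag(1,0,1) at n=106: λ_k = cos(kπ/107); max |λ| at k=1 ⇒ ρ_J = cos(π/107) ≈ 0.9995690.
1 − cos²(π/107) = sin²(π/107) ⇒ √(1−ρ_J²) = sin(π/107) = 0.0293565.
ω* = 2/(1 + 0.0293565) = 2/1.0293565 = 1.9429615.
At ω = 1.9429615 every |λ(B_ω)| = ω−1, so ρ_SOR = 0.9429615.
Need (0.9429615)^m ≤ 10^(−4): m ≥ 4·ln10/|ln 0.9429615| = 9.21034/0.0587298 = 156.826 ⇒ m = 157.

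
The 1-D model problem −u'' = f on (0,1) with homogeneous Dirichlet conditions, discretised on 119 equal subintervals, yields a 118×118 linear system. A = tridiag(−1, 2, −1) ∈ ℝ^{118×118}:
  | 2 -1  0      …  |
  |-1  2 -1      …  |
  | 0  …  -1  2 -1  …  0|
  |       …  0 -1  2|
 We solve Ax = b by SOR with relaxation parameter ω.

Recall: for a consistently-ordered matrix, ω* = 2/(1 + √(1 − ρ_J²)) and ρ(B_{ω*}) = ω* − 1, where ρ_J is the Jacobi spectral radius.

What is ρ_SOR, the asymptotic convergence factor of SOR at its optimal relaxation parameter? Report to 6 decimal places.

ρ_SOR = 0.948564

B_J for the 118×118 system has eigenvalues cos(kπ/119); ρ_J = cos(π/119) = 0.999652.
√(1−ρ_J²) simplifies to sin(π/119) = 0.0263969.
ω* = 2/(1 + 0.0263969) = 2/1.0263969 = 1.948564.
[ρ_SOR] ω* − 1 = 0.948564.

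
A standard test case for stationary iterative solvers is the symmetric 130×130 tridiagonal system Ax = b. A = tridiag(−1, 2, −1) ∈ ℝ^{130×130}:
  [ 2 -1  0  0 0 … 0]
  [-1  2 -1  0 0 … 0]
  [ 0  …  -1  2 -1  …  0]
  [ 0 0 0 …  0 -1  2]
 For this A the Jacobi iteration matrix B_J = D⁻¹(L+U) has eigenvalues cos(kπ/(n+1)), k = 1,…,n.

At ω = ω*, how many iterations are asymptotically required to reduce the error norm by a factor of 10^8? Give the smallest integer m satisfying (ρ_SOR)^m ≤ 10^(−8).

spectrum of D⁻¹(L+U) = {cos(kπ/131) : 1≤k≤130}; ρ_J = cos(π/131) = 0.9997125.
1 − cos²(π/131) = sin²(π/131) ⇒ √(1−ρ_J²) = sin(π/131) = 0.0239793.
Then 2/(1+√(1−ρ_J²)) = 2/(1+0.0239793); ω* = 2/1.0239793 = 1.9531645.
and ρ(B_{ω*}) = 1.9531645 − 1 = 0.9531645.
Need (0.9531645)^m ≤ 10^(−8): m ≥ 8·ln10/|ln 0.9531645| = 18.4207/0.0479678 = 384.022 ⇒ m = 385.

m = 385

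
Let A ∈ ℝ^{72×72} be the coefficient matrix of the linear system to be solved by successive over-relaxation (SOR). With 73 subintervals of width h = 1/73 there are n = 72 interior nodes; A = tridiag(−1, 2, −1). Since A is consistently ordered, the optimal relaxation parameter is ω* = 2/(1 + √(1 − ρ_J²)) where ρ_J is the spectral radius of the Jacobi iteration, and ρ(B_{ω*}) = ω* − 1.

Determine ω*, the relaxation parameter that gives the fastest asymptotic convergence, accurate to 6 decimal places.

ω* = 1.917505

[ρ_J] n=72: ρ(B_J) = cos(π/(n+1)) = cos(π/73) = 0.999074.
√(1 − cos²(π/73)) = sin(π/73) ≈ 0.0430222.
ω* = 2/(1 + 0.0430222) = 2/1.0430222 = 1.917505.
and ρ(B_{ω*}) = 1.917505 − 1 = 0.917505.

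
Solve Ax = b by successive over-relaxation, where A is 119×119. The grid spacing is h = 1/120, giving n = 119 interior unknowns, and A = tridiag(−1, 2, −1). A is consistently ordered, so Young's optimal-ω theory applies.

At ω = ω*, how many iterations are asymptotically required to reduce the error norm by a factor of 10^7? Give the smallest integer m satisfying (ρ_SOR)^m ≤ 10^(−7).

m = 308

n=119: λ(B_J) = 1 − λ(A)/2 = cos(kπ/120); k=1 gives ρ_J = 0.9996573.
√(1−ρ_J²) = |sin(π/120)| = 0.0261769
So ω* = 2/1.0261769 = 1.9489817 (Young).
[ρ_SOR] ω* − 1 = 0.9489817.
7·ln10 = 16.1181; −ln(0.9489817) = 0.0523658; m = ⌈16.1181/0.0523658⌉ = ⌈307.798⌉ = 308.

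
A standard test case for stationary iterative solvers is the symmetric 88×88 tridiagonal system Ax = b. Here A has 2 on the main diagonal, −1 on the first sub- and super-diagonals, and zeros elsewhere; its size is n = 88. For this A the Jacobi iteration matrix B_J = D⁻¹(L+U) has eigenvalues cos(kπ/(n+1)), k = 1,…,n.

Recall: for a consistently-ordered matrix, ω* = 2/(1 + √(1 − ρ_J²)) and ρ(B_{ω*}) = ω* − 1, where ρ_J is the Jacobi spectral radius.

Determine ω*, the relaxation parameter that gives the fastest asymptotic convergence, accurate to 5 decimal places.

ω* = 1.93182

n=88: λ(B_J) = 1 − λ(A)/2 = cos(kπ/89); k=1 gives ρ_J = 0.99938.
root = sin(π/89) = 0.035291  (since 1−cos² = sin²).
Young: ω* = 2/(1+√(1−ρ_J²)) = 2/(1+0.035291) = 2/1.035291 = 1.93182.
At ω = 1.93182 every |λ(B_ω)| = ω−1, so ρ_SOR = 0.93182.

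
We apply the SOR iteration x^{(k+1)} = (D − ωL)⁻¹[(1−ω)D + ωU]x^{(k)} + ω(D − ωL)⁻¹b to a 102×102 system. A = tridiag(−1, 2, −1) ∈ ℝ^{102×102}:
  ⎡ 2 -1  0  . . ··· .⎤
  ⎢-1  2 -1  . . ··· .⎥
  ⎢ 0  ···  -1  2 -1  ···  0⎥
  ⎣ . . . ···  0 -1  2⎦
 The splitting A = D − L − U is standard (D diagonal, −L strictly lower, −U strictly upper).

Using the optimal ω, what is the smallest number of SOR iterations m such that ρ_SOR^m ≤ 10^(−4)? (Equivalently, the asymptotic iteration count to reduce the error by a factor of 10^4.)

spectrum of D⁻¹(L+U) = {cos(kπ/103) : 1≤k≤102}; ρ_J = cos(π/103) = 0.9995349.
√(1−ρ_J²) = |sin(π/103)| = 0.0304962
[ω*] 2 ÷ (1 + 0.0304962) = 2 ÷ 1.0304962 = 1.9408126.
ρ(B_{ω*}) = ω*−1 = 0.9408126
ρ_SOR^m ≤ 10^(−4) ⇔ m ≥ 4·ln10/(−ln 0.9408126) = 9.21034/0.0610113 = 150.961; m = ⌈150.961⌉ = 151.

m = 151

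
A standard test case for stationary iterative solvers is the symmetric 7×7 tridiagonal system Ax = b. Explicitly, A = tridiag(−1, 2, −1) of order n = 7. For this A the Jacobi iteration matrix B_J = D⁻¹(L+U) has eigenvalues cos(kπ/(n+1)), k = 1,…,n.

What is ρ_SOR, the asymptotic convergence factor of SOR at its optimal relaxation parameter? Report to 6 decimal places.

n=7: λ(B_J) = 1 − λ(A)/2 = cos(kπ/8); k=1 gives ρ_J = 0.923880.
1 − cos²(π/8) = sin²(π/8) ⇒ √(1−ρ_J²) = sin(π/8) = 0.3826834.
So ω* = 2/1.3826834 = 1.446463 (Young).
ρ_SOR = ω* − 1 ≈ 0.446463.

ρ_SOR = 0.446463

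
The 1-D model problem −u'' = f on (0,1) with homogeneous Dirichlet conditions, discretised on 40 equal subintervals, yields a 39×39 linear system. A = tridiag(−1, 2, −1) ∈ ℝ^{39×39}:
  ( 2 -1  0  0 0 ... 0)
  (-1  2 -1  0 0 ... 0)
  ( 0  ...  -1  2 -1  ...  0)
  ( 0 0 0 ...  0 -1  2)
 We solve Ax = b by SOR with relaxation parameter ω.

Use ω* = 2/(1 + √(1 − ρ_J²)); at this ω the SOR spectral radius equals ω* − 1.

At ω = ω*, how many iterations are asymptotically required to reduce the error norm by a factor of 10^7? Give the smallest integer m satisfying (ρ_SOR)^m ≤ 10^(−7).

spectrum of D⁻¹(L+U) = {cos(kπ/40) : 1≤k≤39}; ρ_J = cos(π/40) = 0.9969173.
root = sin(π/40) = 0.0784591  (since 1−cos² = sin²).
ω* = 2/(1 + 0.0784591) = 2/1.0784591 = 1.8544978.
[ρ_SOR] ω* − 1 = 0.8544978.
7·ln10 = 16.1181; −ln(0.8544978) = 0.157241; m = ⌈16.1181/0.157241⌉ = ⌈102.506⌉ = 103.

m = 103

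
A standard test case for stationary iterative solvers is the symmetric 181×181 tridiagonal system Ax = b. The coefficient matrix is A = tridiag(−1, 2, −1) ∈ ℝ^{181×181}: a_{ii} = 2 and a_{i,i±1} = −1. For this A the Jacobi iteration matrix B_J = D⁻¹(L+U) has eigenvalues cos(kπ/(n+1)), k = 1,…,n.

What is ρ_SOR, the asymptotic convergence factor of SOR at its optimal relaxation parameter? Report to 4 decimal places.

½·tridiag(1,0,1) at n=181: λ_k = cos(kπ/182); max |λ| at k=1 ⇒ ρ_J = cos(π/182) ≈ 0.9999.
1 − cos²(π/182) = sin²(π/182) ⇒ √(1−ρ_J²) = sin(π/182) = 0.01726.
Young: ω* = 2/(1+√(1−ρ_J²)) = 2/(1+0.01726) = 2/1.01726 = 1.9661.
At ω = 1.9661 every |λ(B_ω)| = ω−1, so ρ_SOR = 0.9661.

ρ_SOR = 0.9661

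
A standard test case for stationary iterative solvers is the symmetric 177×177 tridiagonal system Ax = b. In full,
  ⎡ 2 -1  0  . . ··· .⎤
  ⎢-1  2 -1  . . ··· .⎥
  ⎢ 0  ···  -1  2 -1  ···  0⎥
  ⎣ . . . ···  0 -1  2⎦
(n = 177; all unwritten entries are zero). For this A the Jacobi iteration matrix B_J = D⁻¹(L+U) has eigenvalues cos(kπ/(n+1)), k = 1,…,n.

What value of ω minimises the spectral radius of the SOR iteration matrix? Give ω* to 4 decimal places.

ρ_J = max_k |cos(kπ/178)| = cos(π/178) = 0.9998
√(1−ρ_J²) simplifies to sin(π/178) = 0.01765.
[ω*] 2 ÷ (1 + 0.01765) = 2 ÷ 1.01765 = 1.9653.
ρ_SOR = ω* − 1 ≈ 0.9653.

ω* = 1.9653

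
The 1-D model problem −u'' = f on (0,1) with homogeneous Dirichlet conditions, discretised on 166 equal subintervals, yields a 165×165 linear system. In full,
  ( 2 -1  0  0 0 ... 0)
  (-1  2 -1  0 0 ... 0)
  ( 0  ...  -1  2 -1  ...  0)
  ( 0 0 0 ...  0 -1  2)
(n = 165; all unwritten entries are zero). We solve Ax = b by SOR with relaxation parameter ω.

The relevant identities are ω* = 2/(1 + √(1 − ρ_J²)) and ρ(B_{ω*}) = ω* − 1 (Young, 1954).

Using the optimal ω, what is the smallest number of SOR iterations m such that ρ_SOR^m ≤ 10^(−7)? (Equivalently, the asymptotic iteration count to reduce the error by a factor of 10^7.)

m = 426

ρ_J = max_k |cos(kπ/166)| = cos(π/166) = 0.9998209
root = sin(π/166) = 0.0189241  (since 1−cos² = sin²).
ω* = 2/(1+0.0189241) = 1.9628547
Hence ρ(B_{ω*}) = 1.9628547 − 1 = 0.9628547.
m ≥ 7·ln10 / (−ln 0.9628547) = 425.810; smallest integer m = 426.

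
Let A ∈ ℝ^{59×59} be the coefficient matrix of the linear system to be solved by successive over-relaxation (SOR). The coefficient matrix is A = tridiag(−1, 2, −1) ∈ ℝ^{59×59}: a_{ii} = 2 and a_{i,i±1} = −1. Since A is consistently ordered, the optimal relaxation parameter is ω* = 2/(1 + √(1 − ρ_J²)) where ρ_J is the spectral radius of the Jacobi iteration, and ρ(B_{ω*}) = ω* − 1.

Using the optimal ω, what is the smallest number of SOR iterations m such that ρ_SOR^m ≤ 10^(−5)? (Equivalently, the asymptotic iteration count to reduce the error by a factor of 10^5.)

n=59: λ(B_J) = 1 − λ(A)/2 = cos(kπ/60); k=1 gives ρ_J = 0.9986295.
1 − cos²(π/60) = sin²(π/60) ⇒ √(1−ρ_J²) = sin(π/60) = 0.0523360.
ω* = 2 / (1 + 0.0523360) = 2 / 1.0523360 ≈ 1.9005337.
ρ_SOR = ω* − 1 = 1.9005337 − 1 = 0.9005337.
m ≥ 5·ln10 / (−ln 0.9005337) = 109.889; smallest integer m = 110.

m = 110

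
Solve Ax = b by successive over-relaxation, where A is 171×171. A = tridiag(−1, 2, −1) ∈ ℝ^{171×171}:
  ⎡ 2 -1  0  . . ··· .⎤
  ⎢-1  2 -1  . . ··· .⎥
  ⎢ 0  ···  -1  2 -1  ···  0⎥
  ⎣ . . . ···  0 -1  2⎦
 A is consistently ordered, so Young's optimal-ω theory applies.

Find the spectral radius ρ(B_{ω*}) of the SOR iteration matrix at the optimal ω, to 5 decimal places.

½·tridiag(1,0,1) at n=171: λ_k = cos(kπ/172); max |λ| at k=1 ⇒ ρ_J = cos(π/172) ≈ 0.99983.
root = sin(π/172) = 0.018264  (since 1−cos² = sin²).
Then 2/(1+√(1−ρ_J²)) = 2/(1+0.018264); ω* = 2/1.018264 = 1.96413.
[ρ_SOR] ω* − 1 = 0.96413.

ρ_SOR = 0.96413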